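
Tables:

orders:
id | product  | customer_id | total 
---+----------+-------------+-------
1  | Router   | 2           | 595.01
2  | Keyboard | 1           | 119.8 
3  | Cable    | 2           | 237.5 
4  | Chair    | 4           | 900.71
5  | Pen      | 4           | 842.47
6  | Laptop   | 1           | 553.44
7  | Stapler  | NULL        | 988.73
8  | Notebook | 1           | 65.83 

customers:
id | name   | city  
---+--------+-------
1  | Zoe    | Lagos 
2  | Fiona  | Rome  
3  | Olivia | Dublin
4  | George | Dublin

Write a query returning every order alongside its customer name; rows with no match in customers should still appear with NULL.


LEFT JOIN keeps every row from orders (the left table); where customer_id has no match in customers, the customer columns become NULL. Walk through each order:
  - order 1 (Router): customer_id=2 -> matches Fiona
  - order 2 (Keyboard): customer_id=1 -> matches Zoe
  - order 3 (Cable): customer_id=2 -> matches Fiona
  - order 4 (Chair): customer_id=4 -> matches George
  - order 5 (Pen): customer_id=4 -> matches George
  - order 6 (Laptop): customer_id=1 -> matches Zoe
  - order 7 (Stapler): customer_id=NULL, no match -> kept with NULL
  - order 8 (Notebook): customer_id=1 -> matches Zoe
All 8 rows appear; 1 has NULL customer.

SQL:
SELECT a.product, b.name AS customer
FROM orders a
LEFT JOIN customers b ON a.customer_id = b.id

Result:
product  | customer
---------+---------
Router   | Fiona   
Keyboard | Zoe     
Cable    | Fiona   
Chair    | George  
Pen      | George  
Laptop   | Zoe     
Stapler  | NULL    
Notebook | Zoe     


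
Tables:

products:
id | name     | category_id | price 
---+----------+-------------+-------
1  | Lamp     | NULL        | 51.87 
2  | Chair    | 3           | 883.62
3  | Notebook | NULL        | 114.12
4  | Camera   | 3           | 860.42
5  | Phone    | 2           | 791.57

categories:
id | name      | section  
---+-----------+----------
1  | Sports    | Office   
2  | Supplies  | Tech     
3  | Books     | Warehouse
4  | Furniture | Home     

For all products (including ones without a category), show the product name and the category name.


LEFT JOIN keeps every row from products (the left table); where category_id has no match in categories, the category columns become NULL. Walk through each product:
  - product 1 (Lamp): category_id=NULL, no match -> kept with NULL
  - product 2 (Chair): category_id=3 -> matches Books
  - product 3 (Notebook): category_id=NULL, no match -> kept with NULL
  - product 4 (Camera): category_id=3 -> matches Books
  - product 5 (Phone): category_id=2 -> matches Supplies
All 5 rows appear; 2 have NULL category.

SQL:
SELECT a.name, b.name AS category
FROM products a
LEFT JOIN categories b ON a.category_id = b.id

Result:
name     | category
---------+---------
Lamp     | NULL    
Chair    | Books   
Notebook | NULL    
Camera   | Books   
Phone    | Supplies


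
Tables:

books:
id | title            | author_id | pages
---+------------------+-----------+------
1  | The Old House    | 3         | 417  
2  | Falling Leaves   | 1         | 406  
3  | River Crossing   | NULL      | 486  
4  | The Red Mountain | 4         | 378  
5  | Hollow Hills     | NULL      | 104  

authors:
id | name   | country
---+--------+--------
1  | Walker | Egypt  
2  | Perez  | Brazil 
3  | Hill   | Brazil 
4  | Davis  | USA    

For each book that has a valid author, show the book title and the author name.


INNER JOIN keeps only books rows whose author_id matches an id in authors. Walk through each book:
  - book 1 (The Old House): author_id=3 -> matches Hill
  - book 2 (Falling Leaves): author_id=1 -> matches Walker
  - book 3 (River Crossing): author_id=NULL, no match -> dropped
  - book 4 (The Red Mountain): author_id=4 -> matches Davis
  - book 5 (Hollow Hills): author_id=NULL, no match -> dropped
So 2 of 5 rows are dropped.

SQL:
SELECT a.title, b.name AS author
FROM books a
INNER JOIN authors b ON a.author_id = b.id

Result:
title            | author
-----------------+-------
The Old House    | Hill  
Falling Leaves   | Walker
The Red Mountain | Davis 


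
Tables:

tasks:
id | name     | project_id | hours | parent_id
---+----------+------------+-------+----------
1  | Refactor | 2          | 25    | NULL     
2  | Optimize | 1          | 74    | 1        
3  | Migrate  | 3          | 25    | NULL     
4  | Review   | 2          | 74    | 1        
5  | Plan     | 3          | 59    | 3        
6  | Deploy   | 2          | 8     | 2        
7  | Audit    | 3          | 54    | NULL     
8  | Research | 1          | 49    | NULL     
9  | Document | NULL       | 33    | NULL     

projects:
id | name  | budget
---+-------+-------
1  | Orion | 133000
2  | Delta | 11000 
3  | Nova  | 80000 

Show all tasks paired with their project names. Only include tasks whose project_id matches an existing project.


INNER JOIN keeps only tasks rows whose project_id matches an id in projects. Walk through each task:
  - task 1 (Refactor): project_id=2 -> matches Delta
  - task 2 (Optimize): project_id=1 -> matches Orion
  - task 3 (Migrate): project_id=3 -> matches Nova
  - task 4 (Review): project_id=2 -> matches Delta
  - task 5 (Plan): project_id=3 -> matches Nova
  - task 6 (Deploy): project_id=2 -> matches Delta
  - task 7 (Audit): project_id=3 -> matches Nova
  - task 8 (Research): project_id=1 -> matches Orion
  - task 9 (Document): project_id=NULL, no match -> dropped
So 1 of 9 rows is dropped.

SQL:
SELECT a.name, b.name AS project
FROM tasks a
INNER JOIN projects b ON a.project_id = b.id

Result:
name     | project
---------+--------
Refactor | Delta  
Optimize | Orion  
Migrate  | Nova   
Review   | Delta  
Plan     | Nova   
Deploy   | Delta  
Audit    | Nova   
Research | Orion  


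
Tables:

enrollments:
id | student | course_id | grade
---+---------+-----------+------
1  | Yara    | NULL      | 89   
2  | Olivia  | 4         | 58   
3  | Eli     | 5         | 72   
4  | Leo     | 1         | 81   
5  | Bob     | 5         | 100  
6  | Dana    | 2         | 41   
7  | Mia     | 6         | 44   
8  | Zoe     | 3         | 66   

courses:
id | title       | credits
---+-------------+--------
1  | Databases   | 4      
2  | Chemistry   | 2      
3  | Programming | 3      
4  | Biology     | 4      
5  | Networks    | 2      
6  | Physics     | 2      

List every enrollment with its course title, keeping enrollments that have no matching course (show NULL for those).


LEFT JOIN keeps every row from enrollments (the left table); where course_id has no match in courses, the course columns become NULL. Walk through each enrollment:
  - enrollment 1 (Yara): course_id=NULL, no match -> kept with NULL
  - enrollment 2 (Olivia): course_id=4 -> matches Biology
  - enrollment 3 (Eli): course_id=5 -> matches Networks
  - enrollment 4 (Leo): course_id=1 -> matches Databases
  - enrollment 5 (Bob): course_id=5 -> matches Networks
  - enrollment 6 (Dana): course_id=2 -> matches Chemistry
  - enrollment 7 (Mia): course_id=6 -> matches Physics
  - enrollment 8 (Zoe): course_id=3 -> matches Programming
All 8 rows appear; 1 has NULL course.

SQL:
SELECT a.student, b.title AS course
FROM enrollments a
LEFT JOIN courses b ON a.course_id = b.id

Result:
student | course     
--------+------------
Yara    | NULL       
Olivia  | Biology    
Eli     | Networks   
Leo     | Databases  
Bob     | Networks   
Dana    | Chemistry  
Mia     | Physics    
Zoe     | Programming


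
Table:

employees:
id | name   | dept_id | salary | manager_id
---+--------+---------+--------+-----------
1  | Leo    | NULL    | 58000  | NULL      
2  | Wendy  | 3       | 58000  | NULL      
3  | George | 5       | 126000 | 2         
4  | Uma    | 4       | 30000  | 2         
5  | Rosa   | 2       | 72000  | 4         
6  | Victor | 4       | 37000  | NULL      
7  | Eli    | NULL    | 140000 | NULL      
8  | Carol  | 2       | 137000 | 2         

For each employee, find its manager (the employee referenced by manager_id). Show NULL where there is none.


This is a self-join: employees is joined to a second copy of itself, matching each row's manager_id to another row's id. Use LEFT JOIN so rows with manager_id=NULL are kept.
  - employee 1 (Leo): manager_id=NULL -> NULL
  - employee 2 (Wendy): manager_id=NULL -> NULL
  - employee 3 (George): manager_id=2 -> Wendy
  - employee 4 (Uma): manager_id=2 -> Wendy
  - employee 5 (Rosa): manager_id=4 -> Uma
  - employee 6 (Victor): manager_id=NULL -> NULL
  - employee 7 (Eli): manager_id=NULL -> NULL
  - employee 8 (Carol): manager_id=2 -> Wendy

SQL:
SELECT a.name AS item, b.name AS manager
FROM employees a
LEFT JOIN employees b ON a.manager_id = b.id

Result:
item   | manager
-------+--------
Leo    | NULL   
Wendy  | NULL   
George | Wendy  
Uma    | Wendy  
Rosa   | Uma    
Victor | NULL   
Eli    | NULL   
Carol  | Wendy  


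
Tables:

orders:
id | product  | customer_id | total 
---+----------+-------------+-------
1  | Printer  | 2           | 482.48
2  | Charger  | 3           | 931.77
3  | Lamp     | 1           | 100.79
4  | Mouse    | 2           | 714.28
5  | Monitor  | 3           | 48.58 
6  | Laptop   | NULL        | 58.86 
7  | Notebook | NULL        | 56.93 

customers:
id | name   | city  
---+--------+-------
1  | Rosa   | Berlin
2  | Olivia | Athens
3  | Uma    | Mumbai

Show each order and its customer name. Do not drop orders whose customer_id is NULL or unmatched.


LEFT JOIN keeps every row from orders (the left table); where customer_id has no match in customers, the customer columns become NULL. Walk through each order:
  - order 1 (Printer): customer_id=2 -> matches Olivia
  - order 2 (Charger): customer_id=3 -> matches Uma
  - order 3 (Lamp): customer_id=1 -> matches Rosa
  - order 4 (Mouse): customer_id=2 -> matches Olivia
  - order 5 (Monitor): customer_id=3 -> matches Uma
  - order 6 (Laptop): customer_id=NULL, no match -> kept with NULL
  - order 7 (Notebook): customer_id=NULL, no match -> kept with NULL
All 7 rows appear; 2 have NULL customer.

SQL:
SELECT a.product, b.name AS customer
FROM orders a
LEFT JOIN customers b ON a.customer_id = b.id

Result:
product  | customer
---------+---------
Printer  | Olivia  
Charger  | Uma     
Lamp     | Rosa    
Mouse    | Olivia  
Monitor  | Uma     
Laptop   | NULL    
Notebook | NULL    


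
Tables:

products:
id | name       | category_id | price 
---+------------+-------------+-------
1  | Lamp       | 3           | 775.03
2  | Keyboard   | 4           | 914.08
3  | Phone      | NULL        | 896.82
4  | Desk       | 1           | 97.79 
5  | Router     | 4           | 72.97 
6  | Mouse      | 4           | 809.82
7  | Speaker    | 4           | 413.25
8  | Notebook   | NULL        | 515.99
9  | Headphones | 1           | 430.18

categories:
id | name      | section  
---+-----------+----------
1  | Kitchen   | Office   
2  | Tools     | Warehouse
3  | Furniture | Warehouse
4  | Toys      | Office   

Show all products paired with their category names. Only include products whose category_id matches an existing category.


INNER JOIN keeps only products rows whose category_id matches an id in categories. Walk through each product:
  - product 1 (Lamp): category_id=3 -> matches Furniture
  - product 2 (Keyboard): category_id=4 -> matches Toys
  - product 3 (Phone): category_id=NULL, no match -> dropped
  - product 4 (Desk): category_id=1 -> matches Kitchen
  - product 5 (Router): category_id=4 -> matches Toys
  - product 6 (Mouse): category_id=4 -> matches Toys
  - product 7 (Speaker): category_id=4 -> matches Toys
  - product 8 (Notebook): category_id=NULL, no match -> dropped
  - product 9 (Headphones): category_id=1 -> matches Kitchen
So 2 of 9 rows are dropped.

SQL:
SELECT a.name, b.name AS category
FROM products a
INNER JOIN categories b ON a.category_id = b.id

Result:
name       | category 
-----------+----------
Lamp       | Furniture
Keyboard   | Toys     
Desk       | Kitchen  
Router     | Toys     
Mouse      | Toys     
Speaker    | Toys     
Headphones | Kitchen  


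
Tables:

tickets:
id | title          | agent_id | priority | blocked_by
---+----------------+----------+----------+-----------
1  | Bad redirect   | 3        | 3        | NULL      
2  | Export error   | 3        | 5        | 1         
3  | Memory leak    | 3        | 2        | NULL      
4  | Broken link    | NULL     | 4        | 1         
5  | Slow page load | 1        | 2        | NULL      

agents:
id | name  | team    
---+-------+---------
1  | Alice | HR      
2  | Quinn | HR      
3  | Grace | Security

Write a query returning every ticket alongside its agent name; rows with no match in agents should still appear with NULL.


LEFT JOIN keeps every row from tickets (the left table); where agent_id has no match in agents, the agent columns become NULL. Walk through each ticket:
  - ticket 1 (Bad redirect): agent_id=3 -> matches Grace
  - ticket 2 (Export error): agent_id=3 -> matches Grace
  - ticket 3 (Memory leak): agent_id=3 -> matches Grace
  - ticket 4 (Broken link): agent_id=NULL, no match -> kept with NULL
  - ticket 5 (Slow page load): agent_id=1 -> matches Alice
All 5 rows appear; 1 has NULL agent.

SQL:
SELECT a.title, b.name AS agent
FROM tickets a
LEFT JOIN agents b ON a.agent_id = b.id

Result:
title          | agent
---------------+------
Bad redirect   | Grace
Export error   | Grace
Memory leak    | Grace
Broken link    | NULL 
Slow page load | Alice


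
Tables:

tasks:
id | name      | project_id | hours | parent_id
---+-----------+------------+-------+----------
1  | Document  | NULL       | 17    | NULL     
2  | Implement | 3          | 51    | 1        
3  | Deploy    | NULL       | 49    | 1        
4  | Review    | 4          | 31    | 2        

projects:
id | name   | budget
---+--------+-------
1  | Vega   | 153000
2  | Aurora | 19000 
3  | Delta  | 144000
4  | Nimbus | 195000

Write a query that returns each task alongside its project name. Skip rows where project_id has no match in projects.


INNER JOIN keeps only tasks rows whose project_id matches an id in projects. Walk through each task:
  - task 1 (Document): project_id=NULL, no match -> dropped
  - task 2 (Implement): project_id=3 -> matches Delta
  - task 3 (Deploy): project_id=NULL, no match -> dropped
  - task 4 (Review): project_id=4 -> matches Nimbus
So 2 of 4 rows are dropped.

SQL:
SELECT a.name, b.name AS project
FROM tasks a
INNER JOIN projects b ON a.project_id = b.id

Result:
name      | project
----------+--------
Implement | Delta  
Review    | Nimbus 


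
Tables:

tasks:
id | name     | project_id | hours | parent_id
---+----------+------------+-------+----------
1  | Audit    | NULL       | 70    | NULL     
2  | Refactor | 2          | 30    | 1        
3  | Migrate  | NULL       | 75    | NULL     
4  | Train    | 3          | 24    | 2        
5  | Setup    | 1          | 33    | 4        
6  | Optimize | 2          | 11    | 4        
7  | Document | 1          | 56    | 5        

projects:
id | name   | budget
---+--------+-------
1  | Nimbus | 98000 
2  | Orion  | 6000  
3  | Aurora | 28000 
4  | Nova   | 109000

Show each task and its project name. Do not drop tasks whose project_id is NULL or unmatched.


LEFT JOIN keeps every row from tasks (the left table); where project_id has no match in projects, the project columns become NULL. Walk through each task:
  - task 1 (Audit): project_id=NULL, no match -> kept with NULL
  - task 2 (Refactor): project_id=2 -> matches Orion
  - task 3 (Migrate): project_id=NULL, no match -> kept with NULL
  - task 4 (Train): project_id=3 -> matches Aurora
  - task 5 (Setup): project_id=1 -> matches Nimbus
  - task 6 (Optimize): project_id=2 -> matches Orion
  - task 7 (Document): project_id=1 -> matches Nimbus
All 7 rows appear; 2 have NULL project.

SQL:
SELECT a.name, b.name AS project
FROM tasks a
LEFT JOIN projects b ON a.project_id = b.id

Result:
name     | project
---------+--------
Audit    | NULL   
Refactor | Orion  
Migrate  | NULL   
Train    | Aurora 
Setup    | Nimbus 
Optimize | Orion  
Document | Nimbus 


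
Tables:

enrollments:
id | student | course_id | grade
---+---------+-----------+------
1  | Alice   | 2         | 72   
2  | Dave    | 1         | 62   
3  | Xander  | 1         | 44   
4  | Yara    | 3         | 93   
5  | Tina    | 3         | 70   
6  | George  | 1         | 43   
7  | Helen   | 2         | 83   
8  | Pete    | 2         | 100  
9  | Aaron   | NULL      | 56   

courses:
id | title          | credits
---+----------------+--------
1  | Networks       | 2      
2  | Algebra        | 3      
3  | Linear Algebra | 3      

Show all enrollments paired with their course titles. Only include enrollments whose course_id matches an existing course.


INNER JOIN keeps only enrollments rows whose course_id matches an id in courses. Walk through each enrollment:
  - enrollment 1 (Alice): course_id=2 -> matches Algebra
  - enrollment 2 (Dave): course_id=1 -> matches Networks
  - enrollment 3 (Xander): course_id=1 -> matches Networks
  - enrollment 4 (Yara): course_id=3 -> matches Linear Algebra
  - enrollment 5 (Tina): course_id=3 -> matches Linear Algebra
  - enrollment 6 (George): course_id=1 -> matches Networks
  - enrollment 7 (Helen): course_id=2 -> matches Algebra
  - enrollment 8 (Pete): course_id=2 -> matches Algebra
  - enrollment 9 (Aaron): course_id=NULL, no match -> dropped
So 1 of 9 rows is dropped.

SQL:
SELECT a.student, b.title AS course
FROM enrollments a
INNER JOIN courses b ON a.course_id = b.id

Result:
student | course        
--------+---------------
Alice   | Algebra       
Dave    | Networks      
Xander  | Networks      
Yara    | Linear Algebra
Tina    | Linear Algebra
George  | Networks      
Helen   | Algebra       
Pete    | Algebra       


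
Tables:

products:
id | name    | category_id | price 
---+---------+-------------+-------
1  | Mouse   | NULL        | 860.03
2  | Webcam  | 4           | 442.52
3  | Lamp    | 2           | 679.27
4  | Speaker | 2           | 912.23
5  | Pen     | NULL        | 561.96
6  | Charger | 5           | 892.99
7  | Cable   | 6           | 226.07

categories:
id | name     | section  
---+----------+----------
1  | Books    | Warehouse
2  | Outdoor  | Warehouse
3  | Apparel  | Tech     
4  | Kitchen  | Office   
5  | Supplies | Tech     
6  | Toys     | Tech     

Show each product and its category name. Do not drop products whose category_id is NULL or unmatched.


LEFT JOIN keeps every row from products (the left table); where category_id has no match in categories, the category columns become NULL. Walk through each product:
  - product 1 (Mouse): category_id=NULL, no match -> kept with NULL
  - product 2 (Webcam): category_id=4 -> matches Kitchen
  - product 3 (Lamp): category_id=2 -> matches Outdoor
  - product 4 (Speaker): category_id=2 -> matches Outdoor
  - product 5 (Pen): category_id=NULL, no match -> kept with NULL
  - product 6 (Charger): category_id=5 -> matches Supplies
  - product 7 (Cable): category_id=6 -> matches Toys
All 7 rows appear; 2 have NULL category.

SQL:
SELECT a.name, b.name AS category
FROM products a
LEFT JOIN categories b ON a.category_id = b.id

Result:
name    | category
--------+---------
Mouse   | NULL    
Webcam  | Kitchen 
Lamp    | Outdoor 
Speaker | Outdoor 
Pen     | NULL    
Charger | Supplies
Cable   | Toys    


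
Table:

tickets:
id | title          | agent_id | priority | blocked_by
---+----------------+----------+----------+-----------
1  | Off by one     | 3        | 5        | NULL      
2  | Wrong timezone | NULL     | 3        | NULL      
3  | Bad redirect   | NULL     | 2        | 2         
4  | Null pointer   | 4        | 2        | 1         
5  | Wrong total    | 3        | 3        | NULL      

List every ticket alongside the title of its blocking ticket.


This is a self-join: tickets is joined to a second copy of itself, matching each row's blocked_by to another row's id. Use LEFT JOIN so rows with blocked_by=NULL are kept.
  - ticket 1 (Off by one): blocked_by=NULL -> NULL
  - ticket 2 (Wrong timezone): blocked_by=NULL -> NULL
  - ticket 3 (Bad redirect): blocked_by=2 -> Wrong timezone
  - ticket 4 (Null pointer): blocked_by=1 -> Off by one
  - ticket 5 (Wrong total): blocked_by=NULL -> NULL

SQL:
SELECT a.title AS item, b.title AS blocked_by
FROM tickets a
LEFT JOIN tickets b ON a.blocked_by = b.id

Result:
item           | blocked_by    
---------------+---------------
Off by one     | NULL          
Wrong timezone | NULL          
Bad redirect   | Wrong timezone
Null pointer   | Off by one    
Wrong total    | NULL          


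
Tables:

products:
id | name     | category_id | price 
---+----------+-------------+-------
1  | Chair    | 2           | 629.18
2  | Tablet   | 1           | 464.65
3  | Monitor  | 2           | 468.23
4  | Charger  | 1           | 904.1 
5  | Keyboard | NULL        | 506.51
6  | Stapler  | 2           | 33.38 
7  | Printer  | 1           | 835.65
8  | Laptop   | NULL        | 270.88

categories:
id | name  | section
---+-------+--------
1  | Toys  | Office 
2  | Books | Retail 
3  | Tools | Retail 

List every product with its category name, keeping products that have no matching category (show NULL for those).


LEFT JOIN keeps every row from products (the left table); where category_id has no match in categories, the category columns become NULL. Walk through each product:
  - product 1 (Chair): category_id=2 -> matches Books
  - product 2 (Tablet): category_id=1 -> matches Toys
  - product 3 (Monitor): category_id=2 -> matches Books
  - product 4 (Charger): category_id=1 -> matches Toys
  - product 5 (Keyboard): category_id=NULL, no match -> kept with NULL
  - product 6 (Stapler): category_id=2 -> matches Books
  - product 7 (Printer): category_id=1 -> matches Toys
  - product 8 (Laptop): category_id=NULL, no match -> kept with NULL
All 8 rows appear; 2 have NULL category.

SQL:
SELECT a.name, b.name AS category
FROM products a
LEFT JOIN categories b ON a.category_id = b.id

Result:
name     | category
---------+---------
Chair    | Books   
Tablet   | Toys    
Monitor  | Books   
Charger  | Toys    
Keyboard | NULL    
Stapler  | Books   
Printer  | Toys    
Laptop   | NULL    


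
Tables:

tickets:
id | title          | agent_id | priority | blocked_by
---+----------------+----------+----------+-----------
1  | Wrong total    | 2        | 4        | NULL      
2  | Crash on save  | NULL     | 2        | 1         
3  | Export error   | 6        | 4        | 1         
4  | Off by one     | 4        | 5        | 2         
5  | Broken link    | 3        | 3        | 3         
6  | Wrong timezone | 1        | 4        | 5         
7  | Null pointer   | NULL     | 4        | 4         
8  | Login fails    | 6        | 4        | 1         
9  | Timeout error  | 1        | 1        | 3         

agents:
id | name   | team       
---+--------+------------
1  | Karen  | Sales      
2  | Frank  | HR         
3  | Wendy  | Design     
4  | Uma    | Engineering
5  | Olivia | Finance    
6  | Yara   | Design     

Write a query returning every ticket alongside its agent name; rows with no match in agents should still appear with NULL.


LEFT JOIN keeps every row from tickets (the left table); where agent_id has no match in agents, the agent columns become NULL. Walk through each ticket:
  - ticket 1 (Wrong total): agent_id=2 -> matches Frank
  - ticket 2 (Crash on save): agent_id=NULL, no match -> kept with NULL
  - ticket 3 (Export error): agent_id=6 -> matches Yara
  - ticket 4 (Off by one): agent_id=4 -> matches Uma
  - ticket 5 (Broken link): agent_id=3 -> matches Wendy
  - ticket 6 (Wrong timezone): agent_id=1 -> matches Karen
  - ticket 7 (Null pointer): agent_id=NULL, no match -> kept with NULL
  - ticket 8 (Login fails): agent_id=6 -> matches Yara
  - ticket 9 (Timeout error): agent_id=1 -> matches Karen
All 9 rows appear; 2 have NULL agent.

SQL:
SELECT a.title, b.name AS agent
FROM tickets a
LEFT JOIN agents b ON a.agent_id = b.id

Result:
title          | agent
---------------+------
Wrong total    | Frank
Crash on save  | NULL 
Export error   | Yara 
Off by one     | Uma  
Broken link    | Wendy
Wrong timezone | Karen
Null pointer   | NULL 
Login fails    | Yara 
Timeout error  | Karen


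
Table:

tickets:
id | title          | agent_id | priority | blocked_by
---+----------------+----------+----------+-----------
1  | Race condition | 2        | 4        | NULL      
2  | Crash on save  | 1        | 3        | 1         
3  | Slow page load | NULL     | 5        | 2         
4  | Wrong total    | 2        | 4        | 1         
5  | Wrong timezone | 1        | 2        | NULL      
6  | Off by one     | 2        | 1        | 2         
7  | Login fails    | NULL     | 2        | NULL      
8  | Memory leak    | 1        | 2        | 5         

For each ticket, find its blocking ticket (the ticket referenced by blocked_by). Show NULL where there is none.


This is a self-join: tickets is joined to a second copy of itself, matching each row's blocked_by to another row's id. Use LEFT JOIN so rows with blocked_by=NULL are kept.
  - ticket 1 (Race condition): blocked_by=NULL -> NULL
  - ticket 2 (Crash on save): blocked_by=1 -> Race condition
  - ticket 3 (Slow page load): blocked_by=2 -> Crash on save
  - ticket 4 (Wrong total): blocked_by=1 -> Race condition
  - ticket 5 (Wrong timezone): blocked_by=NULL -> NULL
  - ticket 6 (Off by one): blocked_by=2 -> Crash on save
  - ticket 7 (Login fails): blocked_by=NULL -> NULL
  - ticket 8 (Memory leak): blocked_by=5 -> Wrong timezone

SQL:
SELECT a.title AS item, b.title AS blocked_by
FROM tickets a
LEFT JOIN tickets b ON a.blocked_by = b.id

Result:
item           | blocked_by    
---------------+---------------
Race condition | NULL          
Crash on save  | Race condition
Slow page load | Crash on save 
Wrong total    | Race condition
Wrong timezone | NULL          
Off by one     | Crash on save 
Login fails    | NULL          
Memory leak    | Wrong timezone


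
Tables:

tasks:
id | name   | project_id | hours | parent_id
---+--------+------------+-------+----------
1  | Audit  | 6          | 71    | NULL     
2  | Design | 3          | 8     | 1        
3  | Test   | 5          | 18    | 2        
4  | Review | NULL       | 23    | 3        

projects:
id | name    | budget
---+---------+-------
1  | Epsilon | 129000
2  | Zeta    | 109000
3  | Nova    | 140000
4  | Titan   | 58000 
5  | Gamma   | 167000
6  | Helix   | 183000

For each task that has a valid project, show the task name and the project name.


INNER JOIN keeps only tasks rows whose project_id matches an id in projects. Walk through each task:
  - task 1 (Audit): project_id=6 -> matches Helix
  - task 2 (Design): project_id=3 -> matches Nova
  - task 3 (Test): project_id=5 -> matches Gamma
  - task 4 (Review): project_id=NULL, no match -> dropped
So 1 of 4 rows is dropped.

SQL:
SELECT a.name, b.name AS project
FROM tasks a
INNER JOIN projects b ON a.project_id = b.id

Result:
name   | project
-------+--------
Audit  | Helix  
Design | Nova   
Test   | Gamma  


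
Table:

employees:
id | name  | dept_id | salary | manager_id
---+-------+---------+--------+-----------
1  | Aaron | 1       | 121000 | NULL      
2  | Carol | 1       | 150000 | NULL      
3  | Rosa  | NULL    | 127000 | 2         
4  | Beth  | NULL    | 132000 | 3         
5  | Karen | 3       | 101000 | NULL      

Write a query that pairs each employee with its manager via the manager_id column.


This is a self-join: employees is joined to a second copy of itself, matching each row's manager_id to another row's id. Use LEFT JOIN so rows with manager_id=NULL are kept.
  - employee 1 (Aaron): manager_id=NULL -> NULL
  - employee 2 (Carol): manager_id=NULL -> NULL
  - employee 3 (Rosa): manager_id=2 -> Carol
  - employee 4 (Beth): manager_id=3 -> Rosa
  - employee 5 (Karen): manager_id=NULL -> NULL

SQL:
SELECT a.name AS item, b.name AS manager
FROM employees a
LEFT JOIN employees b ON a.manager_id = b.id

Result:
item  | manager
------+--------
Aaron | NULL   
Carol | NULL   
Rosa  | Carol  
Beth  | Rosa   
Karen | NULL   


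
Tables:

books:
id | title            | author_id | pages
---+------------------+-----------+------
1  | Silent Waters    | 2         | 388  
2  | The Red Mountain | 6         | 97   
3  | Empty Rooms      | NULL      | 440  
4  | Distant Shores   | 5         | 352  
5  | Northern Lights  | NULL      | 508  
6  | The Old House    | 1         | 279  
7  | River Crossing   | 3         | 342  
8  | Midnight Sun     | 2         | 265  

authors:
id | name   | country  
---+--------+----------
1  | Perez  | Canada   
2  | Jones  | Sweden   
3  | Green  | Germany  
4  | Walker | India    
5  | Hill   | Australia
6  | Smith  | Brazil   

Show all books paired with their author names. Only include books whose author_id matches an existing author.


INNER JOIN keeps only books rows whose author_id matches an id in authors. Walk through each book:
  - book 1 (Silent Waters): author_id=2 -> matches Jones
  - book 2 (The Red Mountain): author_id=6 -> matches Smith
  - book 3 (Empty Rooms): author_id=NULL, no match -> dropped
  - book 4 (Distant Shores): author_id=5 -> matches Hill
  - book 5 (Northern Lights): author_id=NULL, no match -> dropped
  - book 6 (The Old House): author_id=1 -> matches Perez
  - book 7 (River Crossing): author_id=3 -> matches Green
  - book 8 (Midnight Sun): author_id=2 -> matches Jones
So 2 of 8 rows are dropped.

SQL:
SELECT a.title, b.name AS author
FROM books a
INNER JOIN authors b ON a.author_id = b.id

Result:
title            | author
-----------------+-------
Silent Waters    | Jones 
The Red Mountain | Smith 
Distant Shores   | Hill  
The Old House    | Perez 
River Crossing   | Green 
Midnight Sun     | Jones 


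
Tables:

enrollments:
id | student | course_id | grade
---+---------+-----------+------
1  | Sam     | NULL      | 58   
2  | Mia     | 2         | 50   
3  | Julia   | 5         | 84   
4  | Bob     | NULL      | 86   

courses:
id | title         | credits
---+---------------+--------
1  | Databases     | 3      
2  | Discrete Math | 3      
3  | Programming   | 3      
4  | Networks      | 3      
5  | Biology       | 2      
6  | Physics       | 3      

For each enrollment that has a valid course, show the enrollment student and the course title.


INNER JOIN keeps only enrollments rows whose course_id matches an id in courses. Walk through each enrollment:
  - enrollment 1 (Sam): course_id=NULL, no match -> dropped
  - enrollment 2 (Mia): course_id=2 -> matches Discrete Math
  - enrollment 3 (Julia): course_id=5 -> matches Biology
  - enrollment 4 (Bob): course_id=NULL, no match -> dropped
So 2 of 4 rows are dropped.

SQL:
SELECT a.student, b.title AS course
FROM enrollments a
INNER JOIN courses b ON a.course_id = b.id

Result:
student | course       
--------+--------------
Mia     | Discrete Math
Julia   | Biology      


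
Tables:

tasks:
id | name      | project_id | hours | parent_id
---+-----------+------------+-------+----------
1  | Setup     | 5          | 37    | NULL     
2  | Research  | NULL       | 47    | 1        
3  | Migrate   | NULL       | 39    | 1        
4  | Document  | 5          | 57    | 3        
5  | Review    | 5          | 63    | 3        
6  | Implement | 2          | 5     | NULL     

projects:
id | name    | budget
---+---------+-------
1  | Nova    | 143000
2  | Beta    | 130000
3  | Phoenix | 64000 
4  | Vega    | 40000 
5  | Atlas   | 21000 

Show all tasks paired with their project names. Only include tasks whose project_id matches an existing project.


INNER JOIN keeps only tasks rows whose project_id matches an id in projects. Walk through each task:
  - task 1 (Setup): project_id=5 -> matches Atlas
  - task 2 (Research): project_id=NULL, no match -> dropped
  - task 3 (Migrate): project_id=NULL, no match -> dropped
  - task 4 (Document): project_id=5 -> matches Atlas
  - task 5 (Review): project_id=5 -> matches Atlas
  - task 6 (Implement): project_id=2 -> matches Beta
So 2 of 6 rows are dropped.

SQL:
SELECT a.name, b.name AS project
FROM tasks a
INNER JOIN projects b ON a.project_id = b.id

Result:
name      | project
----------+--------
Setup     | Atlas  
Document  | Atlas  
Review    | Atlas  
Implement | Beta   


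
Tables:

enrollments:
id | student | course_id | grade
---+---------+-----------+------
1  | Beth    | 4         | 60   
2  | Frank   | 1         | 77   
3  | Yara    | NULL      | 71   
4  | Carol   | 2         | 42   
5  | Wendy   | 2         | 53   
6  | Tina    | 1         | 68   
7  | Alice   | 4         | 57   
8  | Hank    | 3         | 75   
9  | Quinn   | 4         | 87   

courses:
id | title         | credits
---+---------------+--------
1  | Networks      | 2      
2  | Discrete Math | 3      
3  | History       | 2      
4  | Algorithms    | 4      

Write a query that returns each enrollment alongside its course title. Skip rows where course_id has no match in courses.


INNER JOIN keeps only enrollments rows whose course_id matches an id in courses. Walk through each enrollment:
  - enrollment 1 (Beth): course_id=4 -> matches Algorithms
  - enrollment 2 (Frank): course_id=1 -> matches Networks
  - enrollment 3 (Yara): course_id=NULL, no match -> dropped
  - enrollment 4 (Carol): course_id=2 -> matches Discrete Math
  - enrollment 5 (Wendy): course_id=2 -> matches Discrete Math
  - enrollment 6 (Tina): course_id=1 -> matches Networks
  - enrollment 7 (Alice): course_id=4 -> matches Algorithms
  - enrollment 8 (Hank): course_id=3 -> matches History
  - enrollment 9 (Quinn): course_id=4 -> matches Algorithms
So 1 of 9 rows is dropped.

SQL:
SELECT a.student, b.title AS course
FROM enrollments a
INNER JOIN courses b ON a.course_id = b.id

Result:
student | course       
--------+--------------
Beth    | Algorithms   
Frank   | Networks     
Carol   | Discrete Math
Wendy   | Discrete Math
Tina    | Networks     
Alice   | Algorithms   
Hank    | History      
Quinn   | Algorithms   


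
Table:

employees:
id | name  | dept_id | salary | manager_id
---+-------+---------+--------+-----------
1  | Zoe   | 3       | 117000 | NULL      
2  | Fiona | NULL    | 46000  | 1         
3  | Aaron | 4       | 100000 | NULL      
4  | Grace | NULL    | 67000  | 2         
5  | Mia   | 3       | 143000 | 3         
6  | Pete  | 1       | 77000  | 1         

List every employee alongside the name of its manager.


This is a self-join: employees is joined to a second copy of itself, matching each row's manager_id to another row's id. Use LEFT JOIN so rows with manager_id=NULL are kept.
  - employee 1 (Zoe): manager_id=NULL -> NULL
  - employee 2 (Fiona): manager_id=1 -> Zoe
  - employee 3 (Aaron): manager_id=NULL -> NULL
  - employee 4 (Grace): manager_id=2 -> Fiona
  - employee 5 (Mia): manager_id=3 -> Aaron
  - employee 6 (Pete): manager_id=1 -> Zoe

SQL:
SELECT a.name AS item, b.name AS manager
FROM employees a
LEFT JOIN employees b ON a.manager_id = b.id

Result:
item  | manager
------+--------
Zoe   | NULL   
Fiona | Zoe    
Aaron | NULL   
Grace | Fiona  
Mia   | Aaron  
Pete  | Zoe    


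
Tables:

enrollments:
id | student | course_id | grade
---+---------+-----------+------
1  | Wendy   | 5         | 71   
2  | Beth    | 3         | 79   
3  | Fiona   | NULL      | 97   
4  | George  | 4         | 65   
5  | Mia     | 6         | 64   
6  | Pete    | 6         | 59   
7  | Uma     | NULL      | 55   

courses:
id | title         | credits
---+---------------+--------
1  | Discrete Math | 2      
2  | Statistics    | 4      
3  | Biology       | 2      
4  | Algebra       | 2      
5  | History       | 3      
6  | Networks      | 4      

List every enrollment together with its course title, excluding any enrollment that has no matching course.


INNER JOIN keeps only enrollments rows whose course_id matches an id in courses. Walk through each enrollment:
  - enrollment 1 (Wendy): course_id=5 -> matches History
  - enrollment 2 (Beth): course_id=3 -> matches Biology
  - enrollment 3 (Fiona): course_id=NULL, no match -> dropped
  - enrollment 4 (George): course_id=4 -> matches Algebra
  - enrollment 5 (Mia): course_id=6 -> matches Networks
  - enrollment 6 (Pete): course_id=6 -> matches Networks
  - enrollment 7 (Uma): course_id=NULL, no match -> dropped
So 2 of 7 rows are dropped.

SQL:
SELECT a.student, b.title AS course
FROM enrollments a
INNER JOIN courses b ON a.course_id = b.id

Result:
student | course  
--------+---------
Wendy   | History 
Beth    | Biology 
George  | Algebra 
Mia     | Networks
Pete    | Networks


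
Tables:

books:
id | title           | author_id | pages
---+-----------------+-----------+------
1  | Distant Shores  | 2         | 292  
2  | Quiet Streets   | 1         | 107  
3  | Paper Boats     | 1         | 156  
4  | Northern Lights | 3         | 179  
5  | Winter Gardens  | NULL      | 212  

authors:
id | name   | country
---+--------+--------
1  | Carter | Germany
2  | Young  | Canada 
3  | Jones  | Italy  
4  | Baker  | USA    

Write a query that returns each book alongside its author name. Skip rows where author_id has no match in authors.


INNER JOIN keeps only books rows whose author_id matches an id in authors. Walk through each book:
  - book 1 (Distant Shores): author_id=2 -> matches Young
  - book 2 (Quiet Streets): author_id=1 -> matches Carter
  - book 3 (Paper Boats): author_id=1 -> matches Carter
  - book 4 (Northern Lights): author_id=3 -> matches Jones
  - book 5 (Winter Gardens): author_id=NULL, no match -> dropped
So 1 of 5 rows is dropped.

SQL:
SELECT a.title, b.name AS author
FROM books a
INNER JOIN authors b ON a.author_id = b.id

Result:
title           | author
----------------+-------
Distant Shores  | Young 
Quiet Streets   | Carter
Paper Boats     | Carter
Northern Lights | Jones 


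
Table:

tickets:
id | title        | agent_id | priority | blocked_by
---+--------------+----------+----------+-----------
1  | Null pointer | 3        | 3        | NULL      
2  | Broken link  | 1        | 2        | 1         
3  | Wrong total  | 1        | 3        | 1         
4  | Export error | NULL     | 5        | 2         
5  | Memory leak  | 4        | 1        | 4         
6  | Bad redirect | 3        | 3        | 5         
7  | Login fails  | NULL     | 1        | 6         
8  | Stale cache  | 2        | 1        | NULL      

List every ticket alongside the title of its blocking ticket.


This is a self-join: tickets is joined to a second copy of itself, matching each row's blocked_by to another row's id. Use LEFT JOIN so rows with blocked_by=NULL are kept.
  - ticket 1 (Null pointer): blocked_by=NULL -> NULL
  - ticket 2 (Broken link): blocked_by=1 -> Null pointer
  - ticket 3 (Wrong total): blocked_by=1 -> Null pointer
  - ticket 4 (Export error): blocked_by=2 -> Broken link
  - ticket 5 (Memory leak): blocked_by=4 -> Export error
  - ticket 6 (Bad redirect): blocked_by=5 -> Memory leak
  - ticket 7 (Login fails): blocked_by=6 -> Bad redirect
  - ticket 8 (Stale cache): blocked_by=NULL -> NULL

SQL:
SELECT a.title AS item, b.title AS blocked_by
FROM tickets a
LEFT JOIN tickets b ON a.blocked_by = b.id

Result:
item         | blocked_by  
-------------+-------------
Null pointer | NULL        
Broken link  | Null pointer
Wrong total  | Null pointer
Export error | Broken link 
Memory leak  | Export error
Bad redirect | Memory leak 
Login fails  | Bad redirect
Stale cache  | NULL        


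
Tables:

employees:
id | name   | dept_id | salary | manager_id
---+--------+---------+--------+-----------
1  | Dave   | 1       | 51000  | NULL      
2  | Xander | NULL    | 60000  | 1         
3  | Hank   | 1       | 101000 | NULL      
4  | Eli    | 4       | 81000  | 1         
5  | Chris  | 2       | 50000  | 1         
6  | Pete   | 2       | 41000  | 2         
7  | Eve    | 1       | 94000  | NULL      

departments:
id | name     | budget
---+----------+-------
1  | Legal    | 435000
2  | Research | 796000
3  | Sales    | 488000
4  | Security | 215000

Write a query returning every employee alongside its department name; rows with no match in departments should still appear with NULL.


LEFT JOIN keeps every row from employees (the left table); where dept_id has no match in departments, the department columns become NULL. Walk through each employee:
  - employee 1 (Dave): dept_id=1 -> matches Legal
  - employee 2 (Xander): dept_id=NULL, no match -> kept with NULL
  - employee 3 (Hank): dept_id=1 -> matches Legal
  - employee 4 (Eli): dept_id=4 -> matches Security
  - employee 5 (Chris): dept_id=2 -> matches Research
  - employee 6 (Pete): dept_id=2 -> matches Research
  - employee 7 (Eve): dept_id=1 -> matches Legal
All 7 rows appear; 1 has NULL department.

SQL:
SELECT a.name, b.name AS department
FROM employees a
LEFT JOIN departments b ON a.dept_id = b.id

Result:
name   | department
-------+-----------
Dave   | Legal     
Xander | NULL      
Hank   | Legal     
Eli    | Security  
Chris  | Research  
Pete   | Research  
Eve    | Legal     
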